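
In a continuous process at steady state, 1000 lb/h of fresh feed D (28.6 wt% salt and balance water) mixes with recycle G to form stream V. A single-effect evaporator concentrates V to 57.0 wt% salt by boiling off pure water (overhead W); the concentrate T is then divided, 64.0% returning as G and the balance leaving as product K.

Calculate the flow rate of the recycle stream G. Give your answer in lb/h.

Overall salt balance (none leaves overhead): salt in fresh feed = salt in product, i.e. 1000×0.286 = (1−0.640)·T·0.570.
T = 286/(0.570×0.360) = 1393.8 lb/h.
Recycle G = 0.640×1393.8 = 892.01 lb/h.

892 lb/h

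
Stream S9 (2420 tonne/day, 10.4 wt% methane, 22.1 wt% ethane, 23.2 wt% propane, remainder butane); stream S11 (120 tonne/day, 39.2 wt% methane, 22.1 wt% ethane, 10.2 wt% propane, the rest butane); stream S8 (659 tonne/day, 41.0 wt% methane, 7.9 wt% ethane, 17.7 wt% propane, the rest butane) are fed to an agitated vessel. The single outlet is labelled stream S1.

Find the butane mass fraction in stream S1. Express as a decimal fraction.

0.415

Total flow out = 2420 + 120 + 659 = 3199 tonne/day.
butane in = 2420×0.443 + 120×0.285 + 659×0.334 = 1326.4 tonne/day.
butane mass fraction in S1 = 1326.4/3199 = 0.415.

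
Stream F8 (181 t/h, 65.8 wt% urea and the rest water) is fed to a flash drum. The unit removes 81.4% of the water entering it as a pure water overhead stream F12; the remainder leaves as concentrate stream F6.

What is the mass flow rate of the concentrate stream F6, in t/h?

130.6 t/h

water entering = 181×0.342 = 61.902 t/h; overhead removed = 0.814×61.902 = 50.388 t/h.
Concentrate = 181 − 50.388 = 130.61 t/h.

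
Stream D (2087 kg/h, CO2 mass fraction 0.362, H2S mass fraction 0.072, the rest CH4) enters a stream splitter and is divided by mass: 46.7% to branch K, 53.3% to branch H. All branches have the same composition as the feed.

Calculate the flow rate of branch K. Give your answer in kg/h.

974.6 kg/h

Branch K flow = 0.467×2087 = 974.63 kg/h.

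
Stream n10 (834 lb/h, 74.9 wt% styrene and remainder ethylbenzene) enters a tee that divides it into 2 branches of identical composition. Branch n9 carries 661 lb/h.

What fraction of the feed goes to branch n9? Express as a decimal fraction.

0.793

Fraction to n9 = 661/834 = 0.7926.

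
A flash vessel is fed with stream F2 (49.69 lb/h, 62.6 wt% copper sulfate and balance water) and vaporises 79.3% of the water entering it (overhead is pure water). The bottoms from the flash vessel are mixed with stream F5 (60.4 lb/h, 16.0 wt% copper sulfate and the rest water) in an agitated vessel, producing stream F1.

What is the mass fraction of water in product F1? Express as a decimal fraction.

Vapour removed = 0.793×0.374×49.69 = 14.737 lb/h; concentrate = 34.953 lb/h.
water reaching the mixer = 3.8469 (from concentrate) + 60.4×0.840 = 54.583 lb/h.
Product flow = 34.953 + 60.4 = 95.353 lb/h; water fraction = 0.572.

0.572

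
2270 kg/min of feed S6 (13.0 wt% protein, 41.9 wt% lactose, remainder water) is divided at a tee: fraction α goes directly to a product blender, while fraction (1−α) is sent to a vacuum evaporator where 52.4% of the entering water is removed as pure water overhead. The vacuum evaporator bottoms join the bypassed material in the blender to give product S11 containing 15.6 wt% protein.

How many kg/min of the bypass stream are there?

All 2270×0.130 = 295.1 kg/min of protein reaches S11, so S11 = 295.1/0.156 = 1891.7 kg/min and vapour = 378.33 kg/min.
The evaporator receives (1−α)·2270 of feed at 0.451 water and removes 0.524 of that water:
0.524×0.451×(1−α)×2270 = 378.33
(1−α) = 378.33/536.46 = 0.7052;  α = 0.2948.
Bypass flow = 0.2948×2270 = 669.09 kg/min.

669.1 kg/min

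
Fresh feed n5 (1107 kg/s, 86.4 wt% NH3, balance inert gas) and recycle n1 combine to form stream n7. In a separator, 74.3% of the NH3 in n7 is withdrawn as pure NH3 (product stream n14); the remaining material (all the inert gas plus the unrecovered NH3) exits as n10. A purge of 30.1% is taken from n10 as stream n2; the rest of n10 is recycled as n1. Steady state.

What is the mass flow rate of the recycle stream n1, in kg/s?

inert gas enters only via n5 and leaves only via the purge: 1107×0.136 = 0.301×(inert gas in n10), and the separator passes all inert gas, so inert gas in n7 = inert gas in n10 = 500.17 kg/s.
NH3 in n7: m_A = 1107×0.864 + (1−0.301)·(1−0.743)·m_A, so m_A = 956.45/0.8204 = 1165.9 kg/s.
n10 = (1−0.743)×1165.9 + 500.17 = 799.81 kg/s.
Recycle n1 = (1−0.301)×799.81 = 559.07 kg/s.

559.1 kg/s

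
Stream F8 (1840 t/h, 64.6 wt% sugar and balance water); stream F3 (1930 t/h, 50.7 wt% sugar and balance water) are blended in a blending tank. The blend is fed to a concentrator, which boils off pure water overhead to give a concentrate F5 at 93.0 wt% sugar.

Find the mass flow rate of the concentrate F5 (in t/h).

sugar entering = 1840×0.646 + 1930×0.507 = 2167.2 t/h.
All sugar reports to F5, so F5 = 2167.2/0.930 = 2330.3 t/h.

2330 t/h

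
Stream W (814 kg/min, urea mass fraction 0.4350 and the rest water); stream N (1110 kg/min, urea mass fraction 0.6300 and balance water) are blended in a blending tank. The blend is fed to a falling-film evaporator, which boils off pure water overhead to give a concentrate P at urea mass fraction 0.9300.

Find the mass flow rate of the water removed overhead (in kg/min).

urea entering = 814×0.435 + 1110×0.630 = 1053.4 kg/min.
All urea reports to P, so P = 1053.4/0.930 = 1132.7 kg/min.
Total feed = 1924 kg/min; overhead = 1924 − 1132.7 = 791.32 kg/min.

791.3 kg/min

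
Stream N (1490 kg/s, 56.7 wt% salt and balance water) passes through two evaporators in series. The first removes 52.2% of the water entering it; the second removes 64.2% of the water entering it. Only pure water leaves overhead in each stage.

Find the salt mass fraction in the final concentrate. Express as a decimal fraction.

water in feed = 1490×0.433 = 645.17 kg/s.
After stage 1: water left = (1−0.522)×645.17 = 308.39; stream total = 1153.2 kg/s.
After stage 2: water left = (1−0.642)×308.39 = 110.4; final concentrate = 955.23 kg/s.
salt fraction = 844.83/955.23 = 0.884.

0.884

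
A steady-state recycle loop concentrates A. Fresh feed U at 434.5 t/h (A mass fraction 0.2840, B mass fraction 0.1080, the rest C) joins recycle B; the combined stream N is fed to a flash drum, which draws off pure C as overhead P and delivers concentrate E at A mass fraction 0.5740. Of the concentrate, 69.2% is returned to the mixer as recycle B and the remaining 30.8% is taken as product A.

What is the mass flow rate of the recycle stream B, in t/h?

483 t/h

Overall A balance (none leaves overhead): A in fresh feed = A in product, i.e. 434.5×0.284 = (1−0.692)·E·0.574.
E = 123.4/(0.574×0.308) = 697.98 t/h.
Recycle B = 0.692×697.98 = 483 t/h.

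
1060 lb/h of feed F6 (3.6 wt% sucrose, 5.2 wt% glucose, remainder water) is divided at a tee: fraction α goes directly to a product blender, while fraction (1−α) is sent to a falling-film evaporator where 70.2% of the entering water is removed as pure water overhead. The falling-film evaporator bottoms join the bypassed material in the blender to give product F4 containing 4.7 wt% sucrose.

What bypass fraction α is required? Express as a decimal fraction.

All 1060×0.036 = 38.16 lb/h of sucrose reaches F4, so F4 = 38.16/0.047 = 811.91 lb/h and vapour = 248.09 lb/h.
The evaporator receives (1−α)·1060 of feed at 0.912 water and removes 0.702 of that water:
0.702×0.912×(1−α)×1060 = 248.09
(1−α) = 248.09/678.64 = 0.3656;  α = 0.6344.

0.634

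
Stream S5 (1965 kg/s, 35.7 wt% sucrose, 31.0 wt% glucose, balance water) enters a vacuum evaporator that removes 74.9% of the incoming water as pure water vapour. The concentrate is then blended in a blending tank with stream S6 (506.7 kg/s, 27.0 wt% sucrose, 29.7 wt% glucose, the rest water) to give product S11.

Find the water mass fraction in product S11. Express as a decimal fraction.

0.194

Vapour removed = 0.749×0.333×1965 = 490.1 kg/s; concentrate = 1474.9 kg/s.
water reaching the mixer = 164.24 (from concentrate) + 506.7×0.433 = 383.64 kg/s.
Product flow = 1474.9 + 506.7 = 1981.6 kg/s; water fraction = 0.194.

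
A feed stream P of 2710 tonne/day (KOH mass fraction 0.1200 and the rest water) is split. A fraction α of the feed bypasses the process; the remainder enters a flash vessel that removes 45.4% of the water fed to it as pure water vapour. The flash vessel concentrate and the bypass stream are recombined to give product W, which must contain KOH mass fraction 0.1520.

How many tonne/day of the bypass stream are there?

All 2710×0.120 = 325.2 tonne/day of KOH reaches W, so W = 325.2/0.152 = 2139.5 tonne/day and vapour = 570.53 tonne/day.
The evaporator receives (1−α)·2710 of feed at 0.880 water and removes 0.454 of that water:
0.454×0.880×(1−α)×2710 = 570.53
(1−α) = 570.53/1082.7 = 0.5269;  α = 0.4731.
Bypass flow = 0.4731×2710 = 1282 tonne/day.

1282 tonne/day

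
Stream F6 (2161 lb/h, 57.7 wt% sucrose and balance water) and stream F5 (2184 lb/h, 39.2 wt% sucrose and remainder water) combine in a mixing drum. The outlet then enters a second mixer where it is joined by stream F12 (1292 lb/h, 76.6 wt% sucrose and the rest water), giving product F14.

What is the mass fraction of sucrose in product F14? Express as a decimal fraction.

Overall, product flow = 5637 lb/h.
sucrose in = 2161×0.577 + 2184×0.392 + 1292×0.766 = 3092.7 lb/h.
sucrose fraction in F14 = 0.549.

0.549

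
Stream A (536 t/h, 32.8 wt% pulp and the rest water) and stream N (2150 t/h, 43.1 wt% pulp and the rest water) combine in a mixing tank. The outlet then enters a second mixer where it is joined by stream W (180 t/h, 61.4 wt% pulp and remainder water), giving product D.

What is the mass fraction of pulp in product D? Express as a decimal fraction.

0.423

Overall, product flow = 2866 t/h.
pulp in = 536×0.328 + 2150×0.431 + 180×0.614 = 1213 t/h.
pulp fraction in D = 0.423.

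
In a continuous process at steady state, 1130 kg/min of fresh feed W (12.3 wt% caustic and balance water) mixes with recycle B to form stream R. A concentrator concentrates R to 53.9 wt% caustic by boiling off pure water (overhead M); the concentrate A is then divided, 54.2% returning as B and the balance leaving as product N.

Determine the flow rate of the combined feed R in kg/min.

1435 kg/min

Overall caustic balance (none leaves overhead): caustic in fresh feed = caustic in product, i.e. 1130×0.123 = (1−0.542)·A·0.539.
A = 138.99/(0.539×0.458) = 563.03 kg/min.
Recycle B = 0.542×563.03 = 305.16 kg/min.
Combined feed R = 1130 + 305.16 = 1435.2 kg/min.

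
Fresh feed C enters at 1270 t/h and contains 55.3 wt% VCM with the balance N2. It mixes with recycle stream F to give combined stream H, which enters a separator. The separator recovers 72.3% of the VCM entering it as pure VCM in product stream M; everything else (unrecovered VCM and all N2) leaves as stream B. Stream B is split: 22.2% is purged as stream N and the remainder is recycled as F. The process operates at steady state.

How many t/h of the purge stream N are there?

N2 enters only via C and leaves only via the purge: 1270×0.447 = 0.222×(N2 in B), and the separator passes all N2, so N2 in H = N2 in B = 2557.2 t/h.
VCM in H: m_A = 1270×0.553 + (1−0.222)·(1−0.723)·m_A, so m_A = 702.31/0.7845 = 895.24 t/h.
B = (1−0.723)×895.24 + 2557.2 = 2805.1 t/h.
Purge N = 0.222×2805.1 = 622.74 t/h.

622.7 t/h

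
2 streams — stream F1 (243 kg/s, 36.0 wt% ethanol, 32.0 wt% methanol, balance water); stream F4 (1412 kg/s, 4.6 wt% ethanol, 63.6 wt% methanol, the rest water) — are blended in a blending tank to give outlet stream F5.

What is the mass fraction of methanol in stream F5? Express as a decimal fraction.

Total flow out = 243 + 1412 = 1655 kg/s.
methanol in = 243×0.320 + 1412×0.636 = 975.79 kg/s.
methanol mass fraction in F5 = 975.79/1655 = 0.590.

0.590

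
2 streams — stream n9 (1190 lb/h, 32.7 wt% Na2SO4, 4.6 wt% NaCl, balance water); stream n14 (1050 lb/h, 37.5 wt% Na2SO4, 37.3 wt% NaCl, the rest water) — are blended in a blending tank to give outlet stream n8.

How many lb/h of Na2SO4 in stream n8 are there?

Na2SO4 out = Na2SO4 in = 1190×0.327 + 1050×0.375 = 782.88 lb/h.

782.9 lb/h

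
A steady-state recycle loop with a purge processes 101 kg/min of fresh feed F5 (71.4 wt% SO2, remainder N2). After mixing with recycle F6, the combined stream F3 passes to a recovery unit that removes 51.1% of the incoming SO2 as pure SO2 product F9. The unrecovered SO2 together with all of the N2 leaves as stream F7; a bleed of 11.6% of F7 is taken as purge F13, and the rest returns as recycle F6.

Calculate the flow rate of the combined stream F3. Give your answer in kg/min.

N2 enters only via F5 and leaves only via the purge: 101×0.286 = 0.116×(N2 in F7), and the recovery unit passes all N2, so N2 in F3 = N2 in F7 = 249.02 kg/min.
SO2 in F3: m_A = 101×0.714 + (1−0.116)·(1−0.511)·m_A, so m_A = 72.114/0.5677 = 127.02 kg/min.
F3 = 127.02 + 249.02 = 376.04 kg/min.

376 kg/min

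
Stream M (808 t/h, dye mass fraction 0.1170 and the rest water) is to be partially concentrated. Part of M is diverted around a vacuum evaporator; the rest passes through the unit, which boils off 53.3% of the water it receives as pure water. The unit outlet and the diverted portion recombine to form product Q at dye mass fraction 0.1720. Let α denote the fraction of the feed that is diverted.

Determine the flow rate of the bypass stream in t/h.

All 808×0.117 = 94.536 t/h of dye reaches Q, so Q = 94.536/0.172 = 549.63 t/h and vapour = 258.37 t/h.
The evaporator receives (1−α)·808 of feed at 0.883 water and removes 0.533 of that water:
0.533×0.883×(1−α)×808 = 258.37
(1−α) = 258.37/380.28 = 0.6794;  α = 0.3206.
Bypass flow = 0.3206×808 = 259.02 t/h.

259 t/h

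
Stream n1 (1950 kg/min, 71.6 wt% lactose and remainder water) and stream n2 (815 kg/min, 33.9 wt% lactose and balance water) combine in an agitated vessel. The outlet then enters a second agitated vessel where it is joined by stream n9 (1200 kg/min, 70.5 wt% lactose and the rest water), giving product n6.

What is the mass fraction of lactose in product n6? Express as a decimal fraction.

0.6352

Overall, product flow = 3965 kg/min.
lactose in = 1950×0.716 + 815×0.339 + 1200×0.705 = 2518.5 kg/min.
lactose fraction in n6 = 0.6352.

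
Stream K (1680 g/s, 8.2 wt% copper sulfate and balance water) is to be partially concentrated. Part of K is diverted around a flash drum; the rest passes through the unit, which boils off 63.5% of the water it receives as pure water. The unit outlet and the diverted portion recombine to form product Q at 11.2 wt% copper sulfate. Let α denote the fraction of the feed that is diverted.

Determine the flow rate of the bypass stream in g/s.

All 1680×0.082 = 137.76 g/s of copper sulfate reaches Q, so Q = 137.76/0.112 = 1230 g/s and vapour = 450 g/s.
The evaporator receives (1−α)·1680 of feed at 0.918 water and removes 0.635 of that water:
0.635×0.918×(1−α)×1680 = 450
(1−α) = 450/979.32 = 0.4595;  α = 0.5405.
Bypass flow = 0.5405×1680 = 908.04 g/s.

908 g/s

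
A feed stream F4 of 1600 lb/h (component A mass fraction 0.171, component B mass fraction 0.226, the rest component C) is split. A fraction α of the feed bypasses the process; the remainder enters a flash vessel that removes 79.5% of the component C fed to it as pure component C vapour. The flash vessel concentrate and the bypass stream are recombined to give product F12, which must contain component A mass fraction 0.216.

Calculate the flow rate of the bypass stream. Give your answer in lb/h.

All 1600×0.171 = 273.6 lb/h of component A reaches F12, so F12 = 273.6/0.216 = 1266.7 lb/h and vapour = 333.33 lb/h.
The evaporator receives (1−α)·1600 of feed at 0.603 component C and removes 0.795 of that component C:
0.795×0.603×(1−α)×1600 = 333.33
(1−α) = 333.33/767.02 = 0.4346;  α = 0.5654.
Bypass flow = 0.5654×1600 = 904.66 lb/h.

904.7 lb/h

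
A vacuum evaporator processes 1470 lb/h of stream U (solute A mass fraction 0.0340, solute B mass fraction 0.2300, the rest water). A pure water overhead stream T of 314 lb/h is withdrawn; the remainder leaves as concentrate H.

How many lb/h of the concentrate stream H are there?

1156 lb/h

Concentrate = 1470 − 314 = 1156 lb/h.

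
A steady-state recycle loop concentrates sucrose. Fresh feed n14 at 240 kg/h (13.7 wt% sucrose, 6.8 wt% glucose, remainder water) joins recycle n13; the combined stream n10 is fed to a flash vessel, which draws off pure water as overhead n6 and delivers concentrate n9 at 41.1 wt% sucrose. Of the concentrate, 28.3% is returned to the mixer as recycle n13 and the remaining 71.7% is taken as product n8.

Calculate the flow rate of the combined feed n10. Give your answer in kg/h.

271.6 kg/h

Overall sucrose balance (none leaves overhead): sucrose in fresh feed = sucrose in product, i.e. 240×0.137 = (1−0.283)·n9·0.411.
n9 = 32.88/(0.411×0.717) = 111.58 kg/h.
Recycle n13 = 0.283×111.58 = 31.576 kg/h.
Combined feed n10 = 240 + 31.576 = 271.58 kg/h.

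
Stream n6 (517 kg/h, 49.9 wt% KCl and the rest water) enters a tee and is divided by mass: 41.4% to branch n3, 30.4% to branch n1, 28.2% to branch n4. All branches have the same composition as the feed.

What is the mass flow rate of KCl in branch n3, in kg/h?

Branch n3 total = 0.414×517 = 214.04 kg/h.
KCl in n3 = 0.499×214.04 = 106.8 kg/h.

106.8 kg/h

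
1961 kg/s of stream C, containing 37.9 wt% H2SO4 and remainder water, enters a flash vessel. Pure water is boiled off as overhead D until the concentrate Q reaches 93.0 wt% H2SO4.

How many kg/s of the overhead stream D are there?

1162 kg/s

H2SO4 is conserved: 1961×0.379 = 743.22 kg/s all reports to the concentrate.
Concentrate = 743.22/(target fraction) = 799.16 kg/s.
Overhead = 1961 − 799.16 = 1161.8 kg/s.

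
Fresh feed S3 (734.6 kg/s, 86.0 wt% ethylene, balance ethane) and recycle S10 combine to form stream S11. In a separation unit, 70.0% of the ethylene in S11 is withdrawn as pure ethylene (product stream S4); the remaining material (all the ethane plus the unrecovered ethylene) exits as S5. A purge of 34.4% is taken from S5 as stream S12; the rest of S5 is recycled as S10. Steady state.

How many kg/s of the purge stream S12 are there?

ethane enters only via S3 and leaves only via the purge: 734.6×0.140 = 0.344×(ethane in S5), and the separation unit passes all ethane, so ethane in S11 = ethane in S5 = 298.97 kg/s.
ethylene in S11: m_A = 734.6×0.860 + (1−0.344)·(1−0.700)·m_A, so m_A = 631.76/0.8032 = 786.55 kg/s.
S5 = (1−0.700)×786.55 + 298.97 = 534.93 kg/s.
Purge S12 = 0.344×534.93 = 184.02 kg/s.

184 kg/s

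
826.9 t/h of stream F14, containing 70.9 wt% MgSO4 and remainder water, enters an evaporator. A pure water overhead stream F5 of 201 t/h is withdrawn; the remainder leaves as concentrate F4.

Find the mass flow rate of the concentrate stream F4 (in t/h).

625.9 t/h

Concentrate = 826.9 − 201 = 625.9 t/h.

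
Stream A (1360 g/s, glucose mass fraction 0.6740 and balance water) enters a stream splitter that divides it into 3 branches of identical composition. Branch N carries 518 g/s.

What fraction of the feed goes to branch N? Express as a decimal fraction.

0.381

Fraction to N = 518/1360 = 0.3809.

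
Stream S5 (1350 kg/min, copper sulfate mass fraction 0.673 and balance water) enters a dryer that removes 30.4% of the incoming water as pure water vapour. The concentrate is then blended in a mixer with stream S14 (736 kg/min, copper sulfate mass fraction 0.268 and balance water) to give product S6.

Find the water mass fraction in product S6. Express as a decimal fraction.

Vapour removed = 0.304×0.327×1350 = 134.2 kg/min; concentrate = 1215.8 kg/min.
water reaching the mixer = 307.25 (from concentrate) + 736×0.732 = 846 kg/min.
Product flow = 1215.8 + 736 = 1951.8 kg/min; water fraction = 0.433.

0.433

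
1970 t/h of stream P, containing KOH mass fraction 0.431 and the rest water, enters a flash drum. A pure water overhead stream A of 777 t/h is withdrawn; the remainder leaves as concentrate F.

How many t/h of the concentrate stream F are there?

Concentrate = 1970 − 777 = 1193 t/h.

1193 t/h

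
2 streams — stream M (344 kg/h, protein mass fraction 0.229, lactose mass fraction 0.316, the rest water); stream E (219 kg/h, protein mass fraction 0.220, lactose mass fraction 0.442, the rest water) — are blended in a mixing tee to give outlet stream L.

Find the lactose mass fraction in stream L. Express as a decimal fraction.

Total flow out = 344 + 219 = 563 kg/h.
lactose in = 344×0.316 + 219×0.442 = 205.5 kg/h.
lactose mass fraction in L = 205.5/563 = 0.365.

0.365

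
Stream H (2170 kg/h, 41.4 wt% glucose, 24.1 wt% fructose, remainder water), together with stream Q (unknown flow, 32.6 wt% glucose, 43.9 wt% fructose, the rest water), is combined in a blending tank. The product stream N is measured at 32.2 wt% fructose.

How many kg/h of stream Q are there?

1502 kg/h

Let Q be the unknown flow. Total out = 2170 + Q.
fructose balance: 522.97 + 0.439·Q = 0.322·(2170 + Q)
(0.439 − 0.322)·Q = 0.322×2170 − 522.97 = 175.77
Q = 175.77 / 0.117 = 1502.3 kg/h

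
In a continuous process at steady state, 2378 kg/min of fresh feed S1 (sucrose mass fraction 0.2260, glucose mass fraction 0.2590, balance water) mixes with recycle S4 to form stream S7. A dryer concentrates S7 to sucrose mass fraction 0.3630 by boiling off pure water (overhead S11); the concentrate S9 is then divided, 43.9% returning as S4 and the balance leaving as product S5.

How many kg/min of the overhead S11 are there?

Overall sucrose balance (none leaves overhead): sucrose in fresh feed = sucrose in product, i.e. 2378×0.226 = (1−0.439)·S9·0.363.
S9 = 537.43/(0.363×0.561) = 2639.1 kg/min.
Recycle S4 = 0.439×2639.1 = 1158.6 kg/min.
Combined feed S7 = 2378 + 1158.6 = 3536.6 kg/min.
Overhead S11 = S7 − S9 = 3536.6 − 2639.1 = 897.48 kg/min.

897.5 kg/min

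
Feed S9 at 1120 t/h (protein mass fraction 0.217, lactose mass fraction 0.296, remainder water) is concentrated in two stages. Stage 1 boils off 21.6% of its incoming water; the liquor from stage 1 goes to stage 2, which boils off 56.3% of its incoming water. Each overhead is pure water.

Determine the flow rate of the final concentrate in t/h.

761.4 t/h

water in feed = 1120×0.487 = 545.44 t/h.
After stage 1: water left = (1−0.216)×545.44 = 427.62; stream total = 1002.2 t/h.
After stage 2: water left = (1−0.563)×427.62 = 186.87; final concentrate = 761.43 t/h.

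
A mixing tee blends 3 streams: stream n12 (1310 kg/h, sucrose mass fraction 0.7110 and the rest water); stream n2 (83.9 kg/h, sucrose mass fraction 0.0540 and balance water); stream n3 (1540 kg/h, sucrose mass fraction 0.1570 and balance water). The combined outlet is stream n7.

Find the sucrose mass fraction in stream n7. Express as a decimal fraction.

Total flow out = 1310 + 83.9 + 1540 = 2933.9 kg/h.
sucrose in = 1310×0.711 + 83.9×0.054 + 1540×0.157 = 1177.7 kg/h.
sucrose mass fraction in n7 = 1177.7/2933.9 = 0.4014.

0.4014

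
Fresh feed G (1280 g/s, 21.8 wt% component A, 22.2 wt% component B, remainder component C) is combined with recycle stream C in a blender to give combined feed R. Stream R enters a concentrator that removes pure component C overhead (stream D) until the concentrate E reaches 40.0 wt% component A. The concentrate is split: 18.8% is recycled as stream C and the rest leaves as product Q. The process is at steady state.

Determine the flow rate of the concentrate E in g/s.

859.1 g/s

Overall component A balance (none leaves overhead): component A in fresh feed = component A in product, i.e. 1280×0.218 = (1−0.188)·E·0.400.
E = 279.04/(0.400×0.812) = 859.11 g/s.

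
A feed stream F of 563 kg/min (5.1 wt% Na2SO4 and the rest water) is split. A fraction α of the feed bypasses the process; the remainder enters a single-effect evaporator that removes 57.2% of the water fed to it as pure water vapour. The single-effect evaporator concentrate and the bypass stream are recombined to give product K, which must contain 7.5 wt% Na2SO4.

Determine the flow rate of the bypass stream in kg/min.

All 563×0.051 = 28.713 kg/min of Na2SO4 reaches K, so K = 28.713/0.075 = 382.84 kg/min and vapour = 180.16 kg/min.
The evaporator receives (1−α)·563 of feed at 0.949 water and removes 0.572 of that water:
0.572×0.949×(1−α)×563 = 180.16
(1−α) = 180.16/305.61 = 0.5895;  α = 0.4105.
Bypass flow = 0.4105×563 = 231.11 kg/min.

231.1 kg/min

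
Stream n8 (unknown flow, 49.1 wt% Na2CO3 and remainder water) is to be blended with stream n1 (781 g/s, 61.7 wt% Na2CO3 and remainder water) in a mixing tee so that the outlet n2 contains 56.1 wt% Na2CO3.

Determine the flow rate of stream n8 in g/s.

624.8 g/s

Let n8 be the unknown flow. Total out = 781 + n8.
Na2CO3 balance: 481.88 + 0.491·n8 = 0.561·(781 + n8)
(0.491 − 0.561)·n8 = 0.561×781 − 481.88 = -43.736
n8 = -43.736 / -0.070 = 624.8 g/s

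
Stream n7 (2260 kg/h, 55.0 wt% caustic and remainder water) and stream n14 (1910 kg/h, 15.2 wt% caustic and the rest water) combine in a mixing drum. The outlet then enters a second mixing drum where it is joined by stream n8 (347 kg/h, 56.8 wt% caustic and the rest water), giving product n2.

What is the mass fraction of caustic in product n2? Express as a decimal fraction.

0.383

Overall, product flow = 4517 kg/h.
caustic in = 2260×0.550 + 1910×0.152 + 347×0.568 = 1730.4 kg/h.
caustic fraction in n2 = 0.383.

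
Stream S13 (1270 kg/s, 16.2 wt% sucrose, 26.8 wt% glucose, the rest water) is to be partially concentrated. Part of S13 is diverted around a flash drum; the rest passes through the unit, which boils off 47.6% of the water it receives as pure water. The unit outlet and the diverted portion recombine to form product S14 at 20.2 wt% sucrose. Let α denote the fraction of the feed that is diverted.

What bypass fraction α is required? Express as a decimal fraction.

All 1270×0.162 = 205.74 kg/s of sucrose reaches S14, so S14 = 205.74/0.202 = 1018.5 kg/s and vapour = 251.49 kg/s.
The evaporator receives (1−α)·1270 of feed at 0.570 water and removes 0.476 of that water:
0.476×0.570×(1−α)×1270 = 251.49
(1−α) = 251.49/344.58 = 0.7298;  α = 0.2702.

0.270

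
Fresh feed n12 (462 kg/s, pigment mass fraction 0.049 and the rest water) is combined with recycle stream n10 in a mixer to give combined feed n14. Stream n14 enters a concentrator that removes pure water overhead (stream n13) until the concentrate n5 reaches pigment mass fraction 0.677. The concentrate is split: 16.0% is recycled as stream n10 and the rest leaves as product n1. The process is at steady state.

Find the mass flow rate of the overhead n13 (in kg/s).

Overall pigment balance (none leaves overhead): pigment in fresh feed = pigment in product, i.e. 462×0.049 = (1−0.160)·n5·0.677.
n5 = 22.638/(0.677×0.840) = 39.808 kg/s.
Recycle n10 = 0.160×39.808 = 6.3693 kg/s.
Combined feed n14 = 462 + 6.3693 = 468.37 kg/s.
Overhead n13 = n14 − n5 = 468.37 − 39.808 = 428.56 kg/s.

428.6 kg/s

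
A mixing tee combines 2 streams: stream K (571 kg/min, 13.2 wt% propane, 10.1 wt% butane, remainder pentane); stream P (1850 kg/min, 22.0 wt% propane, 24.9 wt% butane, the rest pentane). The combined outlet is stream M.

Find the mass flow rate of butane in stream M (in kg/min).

518.3 kg/min

butane out = butane in = 571×0.101 + 1850×0.249 = 518.32 kg/min.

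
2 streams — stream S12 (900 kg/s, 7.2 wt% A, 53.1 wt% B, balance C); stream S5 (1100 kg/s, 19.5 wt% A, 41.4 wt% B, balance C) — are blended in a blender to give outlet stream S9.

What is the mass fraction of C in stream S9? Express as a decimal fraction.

0.394

Total flow out = 900 + 1100 = 2000 kg/s.
C in = 900×0.397 + 1100×0.391 = 787.4 kg/s.
C mass fraction in S9 = 787.4/2000 = 0.394.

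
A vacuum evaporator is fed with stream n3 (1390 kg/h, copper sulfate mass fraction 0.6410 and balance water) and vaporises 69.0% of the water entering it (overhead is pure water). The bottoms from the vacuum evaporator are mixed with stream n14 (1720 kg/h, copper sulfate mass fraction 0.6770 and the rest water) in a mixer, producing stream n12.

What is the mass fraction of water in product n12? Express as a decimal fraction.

0.2568

Vapour removed = 0.690×0.359×1390 = 344.32 kg/h; concentrate = 1045.7 kg/h.
water reaching the mixer = 154.69 (from concentrate) + 1720×0.323 = 710.25 kg/h.
Product flow = 1045.7 + 1720 = 2765.7 kg/h; water fraction = 0.2568.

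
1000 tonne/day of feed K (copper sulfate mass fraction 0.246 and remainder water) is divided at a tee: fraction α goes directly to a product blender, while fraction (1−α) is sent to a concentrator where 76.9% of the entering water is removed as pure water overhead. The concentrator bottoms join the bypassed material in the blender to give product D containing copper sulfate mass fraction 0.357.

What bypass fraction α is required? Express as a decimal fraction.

All 1000×0.246 = 246 tonne/day of copper sulfate reaches D, so D = 246/0.357 = 689.08 tonne/day and vapour = 310.92 tonne/day.
The evaporator receives (1−α)·1000 of feed at 0.754 water and removes 0.769 of that water:
0.769×0.754×(1−α)×1000 = 310.92
(1−α) = 310.92/579.83 = 0.5362;  α = 0.4638.

0.464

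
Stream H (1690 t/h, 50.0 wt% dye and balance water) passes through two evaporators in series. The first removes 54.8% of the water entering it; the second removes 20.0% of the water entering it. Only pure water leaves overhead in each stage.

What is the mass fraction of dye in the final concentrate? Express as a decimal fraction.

water in feed = 1690×0.500 = 845 t/h.
After stage 1: water left = (1−0.548)×845 = 381.94; stream total = 1226.9 t/h.
After stage 2: water left = (1−0.200)×381.94 = 305.55; final concentrate = 1150.6 t/h.
dye fraction = 845/1150.6 = 0.734.

0.734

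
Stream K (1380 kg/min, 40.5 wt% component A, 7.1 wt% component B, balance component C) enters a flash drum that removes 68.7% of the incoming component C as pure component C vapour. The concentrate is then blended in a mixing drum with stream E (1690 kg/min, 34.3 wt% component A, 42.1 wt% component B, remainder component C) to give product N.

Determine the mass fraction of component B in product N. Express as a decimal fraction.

Vapour removed = 0.687×0.524×1380 = 496.78 kg/min; concentrate = 883.22 kg/min.
component B reaching the mixer = 97.98 (from concentrate) + 1690×0.421 = 809.47 kg/min.
Product flow = 883.22 + 1690 = 2573.2 kg/min; component B fraction = 0.315.

0.315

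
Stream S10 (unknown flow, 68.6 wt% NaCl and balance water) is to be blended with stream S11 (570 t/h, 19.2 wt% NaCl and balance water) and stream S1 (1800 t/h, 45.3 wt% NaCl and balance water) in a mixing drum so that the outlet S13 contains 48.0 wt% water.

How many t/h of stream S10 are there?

Let S10 be the unknown flow. Total out = 2370 + S10.
water balance: 1445.2 + 0.314·S10 = 0.480·(2370 + S10)
(0.314 − 0.480)·S10 = 0.480×2370 − 1445.2 = -307.56
S10 = -307.56 / -0.166 = 1852.8 t/h

1853 t/h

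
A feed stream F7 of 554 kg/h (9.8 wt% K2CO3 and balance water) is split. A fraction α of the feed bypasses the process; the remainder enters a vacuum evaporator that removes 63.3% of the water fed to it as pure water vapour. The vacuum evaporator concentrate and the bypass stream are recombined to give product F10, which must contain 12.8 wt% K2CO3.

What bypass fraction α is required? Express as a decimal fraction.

All 554×0.098 = 54.292 kg/h of K2CO3 reaches F10, so F10 = 54.292/0.128 = 424.16 kg/h and vapour = 129.84 kg/h.
The evaporator receives (1−α)·554 of feed at 0.902 water and removes 0.633 of that water:
0.633×0.902×(1−α)×554 = 129.84
(1−α) = 129.84/316.32 = 0.4105;  α = 0.5895.

0.590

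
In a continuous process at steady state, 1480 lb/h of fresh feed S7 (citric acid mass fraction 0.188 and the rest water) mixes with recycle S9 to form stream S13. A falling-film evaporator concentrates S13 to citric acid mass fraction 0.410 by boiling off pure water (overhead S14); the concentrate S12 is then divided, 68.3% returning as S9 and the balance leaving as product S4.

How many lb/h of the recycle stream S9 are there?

Overall citric acid balance (none leaves overhead): citric acid in fresh feed = citric acid in product, i.e. 1480×0.188 = (1−0.683)·S12·0.410.
S12 = 278.24/(0.410×0.317) = 2140.8 lb/h.
Recycle S9 = 0.683×2140.8 = 1462.2 lb/h.

1462 lb/h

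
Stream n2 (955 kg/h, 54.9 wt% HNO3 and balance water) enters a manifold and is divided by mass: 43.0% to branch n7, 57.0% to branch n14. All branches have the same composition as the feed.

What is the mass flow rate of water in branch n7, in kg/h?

Branch n7 total = 0.430×955 = 410.65 kg/h.
water in n7 = 0.451×410.65 = 185.2 kg/h.

185.2 kg/h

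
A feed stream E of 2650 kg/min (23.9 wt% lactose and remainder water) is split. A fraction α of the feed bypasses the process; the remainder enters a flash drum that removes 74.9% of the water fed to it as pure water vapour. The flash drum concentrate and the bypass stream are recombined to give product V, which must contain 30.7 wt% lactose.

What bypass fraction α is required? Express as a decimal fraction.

All 2650×0.239 = 633.35 kg/min of lactose reaches V, so V = 633.35/0.307 = 2063 kg/min and vapour = 586.97 kg/min.
The evaporator receives (1−α)·2650 of feed at 0.761 water and removes 0.749 of that water:
0.749×0.761×(1−α)×2650 = 586.97
(1−α) = 586.97/1510.5 = 0.3886;  α = 0.6114.

0.611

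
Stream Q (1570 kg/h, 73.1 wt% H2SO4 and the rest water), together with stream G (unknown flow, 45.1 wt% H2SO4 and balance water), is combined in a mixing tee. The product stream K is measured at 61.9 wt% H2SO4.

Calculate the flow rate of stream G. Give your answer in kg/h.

Let G be the unknown flow. Total out = 1570 + G.
H2SO4 balance: 1147.7 + 0.451·G = 0.619·(1570 + G)
(0.451 − 0.619)·G = 0.619×1570 − 1147.7 = -175.84
G = -175.84 / -0.168 = 1046.7 kg/h

1047 kg/h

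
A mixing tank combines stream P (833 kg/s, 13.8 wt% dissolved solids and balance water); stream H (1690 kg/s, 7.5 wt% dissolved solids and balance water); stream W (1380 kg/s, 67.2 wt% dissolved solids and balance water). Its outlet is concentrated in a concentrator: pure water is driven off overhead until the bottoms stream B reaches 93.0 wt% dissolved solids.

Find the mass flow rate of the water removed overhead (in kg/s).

dissolved solids entering = 833×0.138 + 1690×0.075 + 1380×0.672 = 1169.1 kg/s.
All dissolved solids reports to B, so B = 1169.1/0.930 = 1257.1 kg/s.
Total feed = 3903 kg/s; overhead = 3903 − 1257.1 = 2645.9 kg/s.

2646 kg/s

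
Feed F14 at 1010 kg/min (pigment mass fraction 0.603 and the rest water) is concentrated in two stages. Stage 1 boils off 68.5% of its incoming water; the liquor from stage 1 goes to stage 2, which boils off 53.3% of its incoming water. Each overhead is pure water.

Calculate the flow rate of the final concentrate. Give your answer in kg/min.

668 kg/min

water in feed = 1010×0.397 = 400.97 kg/min.
After stage 1: water left = (1−0.685)×400.97 = 126.31; stream total = 735.34 kg/min.
After stage 2: water left = (1−0.533)×126.31 = 58.985; final concentrate = 668.01 kg/min.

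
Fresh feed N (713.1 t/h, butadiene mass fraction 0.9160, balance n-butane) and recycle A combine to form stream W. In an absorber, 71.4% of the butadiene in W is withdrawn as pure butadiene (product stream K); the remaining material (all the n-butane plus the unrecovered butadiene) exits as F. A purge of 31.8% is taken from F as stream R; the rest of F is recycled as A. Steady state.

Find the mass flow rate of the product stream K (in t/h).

579.4 t/h

butadiene in W: m_A = 713.1×0.916 + (1−0.318)·(1−0.714)·m_A, so m_A = 653.2/0.8049 = 811.48 t/h.
Product K = 0.714×811.48 = 579.4 t/h.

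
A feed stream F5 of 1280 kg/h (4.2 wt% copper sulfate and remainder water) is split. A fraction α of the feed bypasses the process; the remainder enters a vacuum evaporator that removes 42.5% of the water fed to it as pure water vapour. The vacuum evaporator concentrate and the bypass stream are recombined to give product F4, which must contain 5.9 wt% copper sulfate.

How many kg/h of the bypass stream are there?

All 1280×0.042 = 53.76 kg/h of copper sulfate reaches F4, so F4 = 53.76/0.059 = 911.19 kg/h and vapour = 368.81 kg/h.
The evaporator receives (1−α)·1280 of feed at 0.958 water and removes 0.425 of that water:
0.425×0.958×(1−α)×1280 = 368.81
(1−α) = 368.81/521.15 = 0.7077;  α = 0.2923.
Bypass flow = 0.2923×1280 = 374.16 kg/h.

374.2 kg/h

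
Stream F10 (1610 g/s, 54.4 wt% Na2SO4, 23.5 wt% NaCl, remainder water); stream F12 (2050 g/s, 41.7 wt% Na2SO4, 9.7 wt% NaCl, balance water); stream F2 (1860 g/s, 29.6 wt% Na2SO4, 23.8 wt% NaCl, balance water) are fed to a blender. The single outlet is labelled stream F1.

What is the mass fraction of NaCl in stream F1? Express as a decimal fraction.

Total flow out = 1610 + 2050 + 1860 = 5520 g/s.
NaCl in = 1610×0.235 + 2050×0.097 + 1860×0.238 = 1019.9 g/s.
NaCl mass fraction in F1 = 1019.9/5520 = 0.1848.

0.1848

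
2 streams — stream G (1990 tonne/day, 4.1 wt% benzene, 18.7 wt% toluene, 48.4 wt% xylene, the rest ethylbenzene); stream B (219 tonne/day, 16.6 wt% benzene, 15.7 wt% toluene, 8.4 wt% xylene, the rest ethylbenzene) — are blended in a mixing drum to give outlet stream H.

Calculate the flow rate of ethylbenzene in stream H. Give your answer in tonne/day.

703 tonne/day

ethylbenzene out = ethylbenzene in = 1990×0.288 + 219×0.593 = 702.99 tonne/day.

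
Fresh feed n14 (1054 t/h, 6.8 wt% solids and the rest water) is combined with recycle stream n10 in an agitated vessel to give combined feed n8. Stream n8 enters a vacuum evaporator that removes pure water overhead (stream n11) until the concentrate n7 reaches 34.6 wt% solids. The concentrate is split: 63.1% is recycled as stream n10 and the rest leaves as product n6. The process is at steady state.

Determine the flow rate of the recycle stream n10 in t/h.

354.2 t/h

Overall solids balance (none leaves overhead): solids in fresh feed = solids in product, i.e. 1054×0.068 = (1−0.631)·n7·0.346.
n7 = 71.672/(0.346×0.369) = 561.37 t/h.
Recycle n10 = 0.631×561.37 = 354.22 t/h.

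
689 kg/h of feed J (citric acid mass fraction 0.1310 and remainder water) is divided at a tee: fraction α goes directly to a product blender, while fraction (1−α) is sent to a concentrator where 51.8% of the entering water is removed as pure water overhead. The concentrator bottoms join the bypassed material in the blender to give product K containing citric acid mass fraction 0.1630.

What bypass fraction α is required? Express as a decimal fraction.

All 689×0.131 = 90.259 kg/h of citric acid reaches K, so K = 90.259/0.163 = 553.74 kg/h and vapour = 135.26 kg/h.
The evaporator receives (1−α)·689 of feed at 0.869 water and removes 0.518 of that water:
0.518×0.869×(1−α)×689 = 135.26
(1−α) = 135.26/310.15 = 0.4361;  α = 0.5639.

0.564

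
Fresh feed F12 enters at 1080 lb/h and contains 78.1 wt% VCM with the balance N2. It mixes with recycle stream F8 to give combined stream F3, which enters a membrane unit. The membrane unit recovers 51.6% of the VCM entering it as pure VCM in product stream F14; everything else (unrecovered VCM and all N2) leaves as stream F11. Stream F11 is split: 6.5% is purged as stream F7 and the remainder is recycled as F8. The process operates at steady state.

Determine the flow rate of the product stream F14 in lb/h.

795 lb/h

VCM in F3: m_A = 1080×0.781 + (1−0.065)·(1−0.516)·m_A, so m_A = 843.48/0.5475 = 1540.7 lb/h.
Product F14 = 0.516×1540.7 = 795.01 lb/h.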